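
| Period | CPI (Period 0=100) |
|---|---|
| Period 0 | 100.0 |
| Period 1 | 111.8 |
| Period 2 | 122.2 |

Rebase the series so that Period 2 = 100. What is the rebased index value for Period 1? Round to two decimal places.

91.49

Rebased(Period 1) = 111.8 / 122.2 × 100 = 91.4894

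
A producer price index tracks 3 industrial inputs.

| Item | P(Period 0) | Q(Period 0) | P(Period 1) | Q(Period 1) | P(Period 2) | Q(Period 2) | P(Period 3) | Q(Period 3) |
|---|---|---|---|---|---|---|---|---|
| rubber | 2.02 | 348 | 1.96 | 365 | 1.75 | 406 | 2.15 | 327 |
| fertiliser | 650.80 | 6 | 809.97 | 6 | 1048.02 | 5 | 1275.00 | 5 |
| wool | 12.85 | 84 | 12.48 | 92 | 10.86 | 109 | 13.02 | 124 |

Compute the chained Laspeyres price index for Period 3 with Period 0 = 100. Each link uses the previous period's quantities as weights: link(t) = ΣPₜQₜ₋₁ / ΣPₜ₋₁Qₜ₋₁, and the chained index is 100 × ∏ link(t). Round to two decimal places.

165.95

Link Period 0→Period 1:
ΣP(Period 1)Q(Period 0) = 1.96×348 + 809.97×6 + 12.48×84 = 682.08 + 4859.82 + 1048.32 = 6590.22
ΣP(Period 0)Q(Period 0) = 2.02×348 + 650.80×6 + 12.85×84 = 702.96 + 3904.8 + 1079.4 = 5687.16
link = 6590.22/5687.16 = 1.158789
Link Period 1→Period 2:
ΣP(Period 2)Q(Period 1) = 1.75×365 + 1048.02×6 + 10.86×92 = 638.75 + 6288.12 + 999.12 = 7925.99
ΣP(Period 1)Q(Period 1) = 1.96×365 + 809.97×6 + 12.48×92 = 715.4 + 4859.82 + 1148.16 = 6723.38
link = 7925.99/6723.38 = 1.178870
Link Period 2→Period 3:
ΣP(Period 3)Q(Period 2) = 2.15×406 + 1275.00×5 + 13.02×109 = 872.9 + 6375 + 1419.18 = 8667.08
ΣP(Period 2)Q(Period 2) = 1.75×406 + 1048.02×5 + 10.86×109 = 710.5 + 5240.1 + 1183.74 = 7134.34
link = 8667.08/7134.34 = 1.214840
Chained index = 100 × 1.158789 × 1.178870 × 1.214840 = 165.9546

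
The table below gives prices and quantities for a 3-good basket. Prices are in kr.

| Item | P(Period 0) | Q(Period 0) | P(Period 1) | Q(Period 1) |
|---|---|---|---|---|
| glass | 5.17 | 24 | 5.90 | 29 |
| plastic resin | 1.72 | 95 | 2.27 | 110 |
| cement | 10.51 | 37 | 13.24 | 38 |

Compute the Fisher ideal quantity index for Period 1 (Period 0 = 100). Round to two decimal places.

109.13

Laspeyres component (base-period weights):
ΣP(Period 0)Q(Period 1) = 5.17×29 + 1.72×110 + 10.51×38 = 149.93 + 189.2 + 399.38 = 738.51
ΣP(Period 0)Q(Period 0) = 5.17×24 + 1.72×95 + 10.51×37 = 124.08 + 163.4 + 388.87 = 676.35
L = 738.51 / 676.35 × 100 = 109.1905
Paasche component (current-period weights):
ΣP(Period 1)Q(Period 1) = 5.90×29 + 2.27×110 + 13.24×38 = 171.1 + 249.7 + 503.12 = 923.92
ΣP(Period 1)Q(Period 0) = 5.90×24 + 2.27×95 + 13.24×37 = 141.6 + 215.65 + 489.88 = 847.13
P = 923.92 / 847.13 × 100 = 109.0647
Fisher = √(L × P) = √(109.1905 × 109.0647) = 109.1276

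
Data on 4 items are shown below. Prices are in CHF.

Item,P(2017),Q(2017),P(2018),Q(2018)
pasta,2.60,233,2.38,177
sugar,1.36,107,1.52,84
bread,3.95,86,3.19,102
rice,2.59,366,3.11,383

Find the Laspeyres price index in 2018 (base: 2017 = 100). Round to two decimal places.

Laspeyres price index uses base-period quantities as weights.
ΣP(2018)·Q(2017) = 2.38×233 + 1.52×107 + 3.19×86 + 3.11×366 = 554.54 + 162.64 + 274.34 + 1138.26 = 2129.78
ΣP(2017)·Q(2017) = 2.60×233 + 1.36×107 + 3.95×86 + 2.59×366 = 605.8 + 145.52 + 339.7 + 947.94 = 2038.96
Index = 2129.78 / 2038.96 × 100 = 104.4542

104.45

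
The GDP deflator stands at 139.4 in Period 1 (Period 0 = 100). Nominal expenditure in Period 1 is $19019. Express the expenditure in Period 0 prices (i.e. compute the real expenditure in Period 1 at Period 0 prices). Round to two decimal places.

13643.47

Real = Nominal ÷ (Index/100) = 19019 ÷ (139.4/100)
     = 19019 ÷ 1.394 = 13643.4720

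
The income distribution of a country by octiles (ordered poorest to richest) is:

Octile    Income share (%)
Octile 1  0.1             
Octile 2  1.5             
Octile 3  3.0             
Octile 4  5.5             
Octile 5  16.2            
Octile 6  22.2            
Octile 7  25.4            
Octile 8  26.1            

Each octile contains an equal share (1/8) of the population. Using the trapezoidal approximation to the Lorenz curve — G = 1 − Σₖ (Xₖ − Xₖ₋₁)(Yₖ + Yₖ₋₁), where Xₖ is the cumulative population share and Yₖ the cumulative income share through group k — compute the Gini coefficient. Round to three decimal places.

Cumulative income shares Yₖ: 0.0010, 0.0160, 0.0460, 0.1010, 0.2630, 0.4850, 0.7390, 1.0000
Σ (Xₖ−Xₖ₋₁)(Yₖ+Yₖ₋₁) = (1/8)(0.0010+0.0000) + (1/8)(0.0160+0.0010) + (1/8)(0.0460+0.0160) + (1/8)(0.1010+0.0460) + (1/8)(0.2630+0.1010) + (1/8)(0.4850+0.2630) + (1/8)(0.7390+0.4850) + (1/8)(1.0000+0.7390)
  = 0.0001 + 0.0021 + 0.0077 + 0.0184 + 0.0455 + 0.0935 + 0.1530 + 0.2174 = 0.5377
G = 1 − 0.5377 = 0.4623

0.462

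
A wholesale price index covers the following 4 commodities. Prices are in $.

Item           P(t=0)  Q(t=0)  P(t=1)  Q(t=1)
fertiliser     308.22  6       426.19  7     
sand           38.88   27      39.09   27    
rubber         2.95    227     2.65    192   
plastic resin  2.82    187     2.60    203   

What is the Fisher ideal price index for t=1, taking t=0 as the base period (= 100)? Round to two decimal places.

115.76

Laspeyres component (base-period weights):
ΣP(t=1)Q(t=0) = 426.19×6 + 39.09×27 + 2.65×227 + 2.60×187 = 2557.14 + 1055.43 + 601.55 + 486.2 = 4700.32
ΣP(t=0)Q(t=0) = 308.22×6 + 38.88×27 + 2.95×227 + 2.82×187 = 1849.32 + 1049.76 + 669.65 + 527.34 = 4096.07
L = 4700.32 / 4096.07 × 100 = 114.7519
Paasche component (current-period weights):
ΣP(t=1)Q(t=1) = 426.19×7 + 39.09×27 + 2.65×192 + 2.60×203 = 2983.33 + 1055.43 + 508.8 + 527.8 = 5075.36
ΣP(t=0)Q(t=1) = 308.22×7 + 38.88×27 + 2.95×192 + 2.82×203 = 2157.54 + 1049.76 + 566.4 + 572.46 = 4346.16
P = 5075.36 / 4346.16 × 100 = 116.7780
Fisher = √(L × P) = √(114.7519 × 116.7780) = 115.7606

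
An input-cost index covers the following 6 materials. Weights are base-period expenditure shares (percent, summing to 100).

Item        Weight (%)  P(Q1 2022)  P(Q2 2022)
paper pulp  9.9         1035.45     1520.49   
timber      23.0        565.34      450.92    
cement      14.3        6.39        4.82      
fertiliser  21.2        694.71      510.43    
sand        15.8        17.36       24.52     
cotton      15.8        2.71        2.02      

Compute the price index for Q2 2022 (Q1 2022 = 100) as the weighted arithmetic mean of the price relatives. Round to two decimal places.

93.34

paper pulp: 9.9 × (1520.49/1035.45) = 9.9 × 1.468434 = 14.5375
timber: 23.0 × (450.92/565.34) = 23.0 × 0.797609 = 18.3450
cement: 14.3 × (4.82/6.39) = 14.3 × 0.754304 = 10.7865
fertiliser: 21.2 × (510.43/694.71) = 21.2 × 0.734738 = 15.5765
sand: 15.8 × (24.52/17.36) = 15.8 × 1.412442 = 22.3166
cotton: 15.8 × (2.02/2.71) = 15.8 × 0.745387 = 11.7771
Index = Σ wᵢ·(p₁ᵢ/p₀ᵢ) = 14.5375 + 18.3450 + 10.7865 + 15.5765 + 22.3166 + 11.7771 = 93.3392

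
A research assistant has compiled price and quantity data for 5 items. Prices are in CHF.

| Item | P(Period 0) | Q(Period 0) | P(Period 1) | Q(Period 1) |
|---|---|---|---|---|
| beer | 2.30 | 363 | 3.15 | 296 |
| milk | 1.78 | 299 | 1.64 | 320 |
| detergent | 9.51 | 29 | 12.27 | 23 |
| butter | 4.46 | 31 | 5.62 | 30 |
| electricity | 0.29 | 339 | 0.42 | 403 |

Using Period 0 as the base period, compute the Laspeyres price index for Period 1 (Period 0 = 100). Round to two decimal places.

Laspeyres price index uses base-period quantities as weights.
ΣP(Period 1)·Q(Period 0) = 3.15×363 + 1.64×299 + 12.27×29 + 5.62×31 + 0.42×339 = 1143.45 + 490.36 + 355.83 + 174.22 + 142.38 = 2306.24
ΣP(Period 0)·Q(Period 0) = 2.30×363 + 1.78×299 + 9.51×29 + 4.46×31 + 0.29×339 = 834.9 + 532.22 + 275.79 + 138.26 + 98.31 = 1879.48
Index = 2306.24 / 1879.48 × 100 = 122.7063

122.71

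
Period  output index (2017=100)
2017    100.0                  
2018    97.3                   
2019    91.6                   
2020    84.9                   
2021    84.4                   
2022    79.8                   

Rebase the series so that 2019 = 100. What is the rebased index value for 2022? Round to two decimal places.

87.12

Rebased(2022) = 79.8 / 91.6 × 100 = 87.1179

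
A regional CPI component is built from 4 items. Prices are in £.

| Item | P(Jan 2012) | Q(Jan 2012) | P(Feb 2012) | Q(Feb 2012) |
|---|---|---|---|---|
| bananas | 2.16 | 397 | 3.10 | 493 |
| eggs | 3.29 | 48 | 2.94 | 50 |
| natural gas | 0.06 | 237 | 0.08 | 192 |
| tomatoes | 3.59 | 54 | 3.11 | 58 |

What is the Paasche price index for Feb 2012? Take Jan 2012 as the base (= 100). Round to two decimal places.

Paasche price index uses current-period quantities as weights.
ΣP(Feb 2012)·Q(Feb 2012) = 3.10×493 + 2.94×50 + 0.08×192 + 3.11×58 = 1528.3 + 147 + 15.36 + 180.38 = 1871.04
ΣP(Jan 2012)·Q(Feb 2012) = 2.16×493 + 3.29×50 + 0.06×192 + 3.59×58 = 1064.88 + 164.5 + 11.52 + 208.22 = 1449.12
Index = 1871.04 / 1449.12 × 100 = 129.1156

129.12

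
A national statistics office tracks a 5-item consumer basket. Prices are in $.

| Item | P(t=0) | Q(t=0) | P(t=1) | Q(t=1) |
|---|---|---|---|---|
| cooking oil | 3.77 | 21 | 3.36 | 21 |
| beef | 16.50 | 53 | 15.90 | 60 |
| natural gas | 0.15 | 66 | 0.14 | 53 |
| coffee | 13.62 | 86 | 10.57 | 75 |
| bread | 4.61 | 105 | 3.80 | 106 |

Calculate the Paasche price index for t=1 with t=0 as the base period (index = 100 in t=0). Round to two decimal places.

86.10

Paasche price index uses current-period quantities as weights.
ΣP(t=1)·Q(t=1) = 3.36×21 + 15.90×60 + 0.14×53 + 10.57×75 + 3.80×106 = 70.56 + 954 + 7.42 + 792.75 + 402.8 = 2227.53
ΣP(t=0)·Q(t=1) = 3.77×21 + 16.50×60 + 0.15×53 + 13.62×75 + 4.61×106 = 79.17 + 990 + 7.95 + 1021.5 + 488.66 = 2587.28
Index = 2227.53 / 2587.28 × 100 = 86.0954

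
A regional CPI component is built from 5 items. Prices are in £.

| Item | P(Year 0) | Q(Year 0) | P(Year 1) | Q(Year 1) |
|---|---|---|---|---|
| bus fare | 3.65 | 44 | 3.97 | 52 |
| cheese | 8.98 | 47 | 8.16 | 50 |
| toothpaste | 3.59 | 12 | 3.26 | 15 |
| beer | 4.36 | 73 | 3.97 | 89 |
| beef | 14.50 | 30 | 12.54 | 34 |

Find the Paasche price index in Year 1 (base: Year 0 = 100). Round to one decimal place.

Paasche price index uses current-period quantities as weights.
ΣP(Year 1)·Q(Year 1) = 3.97×52 + 8.16×50 + 3.26×15 + 3.97×89 + 12.54×34 = 206.44 + 408 + 48.9 + 353.33 + 426.36 = 1443.03
ΣP(Year 0)·Q(Year 1) = 3.65×52 + 8.98×50 + 3.59×15 + 4.36×89 + 14.50×34 = 189.8 + 449 + 53.85 + 388.04 + 493 = 1573.69
Index = 1443.03 / 1573.69 × 100 = 91.6972

91.7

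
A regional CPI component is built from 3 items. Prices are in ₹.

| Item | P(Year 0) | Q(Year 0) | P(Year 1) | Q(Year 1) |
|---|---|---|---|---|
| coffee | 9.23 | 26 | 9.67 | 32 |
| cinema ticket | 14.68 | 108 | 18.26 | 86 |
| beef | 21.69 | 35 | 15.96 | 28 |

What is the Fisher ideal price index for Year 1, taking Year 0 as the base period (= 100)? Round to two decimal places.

Laspeyres component (base-period weights):
ΣP(Year 1)Q(Year 0) = 9.67×26 + 18.26×108 + 15.96×35 = 251.42 + 1972.08 + 558.6 = 2782.1
ΣP(Year 0)Q(Year 0) = 9.23×26 + 14.68×108 + 21.69×35 = 239.98 + 1585.44 + 759.15 = 2584.57
L = 2782.1 / 2584.57 × 100 = 107.6427
Paasche component (current-period weights):
ΣP(Year 1)Q(Year 1) = 9.67×32 + 18.26×86 + 15.96×28 = 309.44 + 1570.36 + 446.88 = 2326.68
ΣP(Year 0)Q(Year 1) = 9.23×32 + 14.68×86 + 21.69×28 = 295.36 + 1262.48 + 607.32 = 2165.16
P = 2326.68 / 2165.16 × 100 = 107.4600
Fisher = √(L × P) = √(107.6427 × 107.4600) = 107.5513

107.55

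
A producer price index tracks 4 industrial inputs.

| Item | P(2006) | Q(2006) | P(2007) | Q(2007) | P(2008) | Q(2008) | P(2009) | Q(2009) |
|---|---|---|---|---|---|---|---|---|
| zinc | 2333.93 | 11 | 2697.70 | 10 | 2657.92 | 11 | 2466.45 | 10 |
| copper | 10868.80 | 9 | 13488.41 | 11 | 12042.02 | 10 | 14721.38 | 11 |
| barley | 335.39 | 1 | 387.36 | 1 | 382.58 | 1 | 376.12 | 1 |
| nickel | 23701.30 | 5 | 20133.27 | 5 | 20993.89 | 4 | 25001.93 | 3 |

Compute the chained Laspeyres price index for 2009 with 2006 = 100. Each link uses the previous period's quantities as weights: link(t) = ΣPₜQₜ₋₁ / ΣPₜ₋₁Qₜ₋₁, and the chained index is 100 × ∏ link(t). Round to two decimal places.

Link 2006→2007:
ΣP(2007)Q(2006) = 2697.70×11 + 13488.41×9 + 387.36×1 + 20133.27×5 = 29674.7 + 121395.69 + 387.36 + 100666.35 = 252124.1
ΣP(2006)Q(2006) = 2333.93×11 + 10868.80×9 + 335.39×1 + 23701.30×5 = 25673.23 + 97819.2 + 335.39 + 118506.5 = 242334.32
link = 252124.1/242334.32 = 1.040398
Link 2007→2008:
ΣP(2008)Q(2007) = 2657.92×10 + 12042.02×11 + 382.58×1 + 20993.89×5 = 26579.2 + 132462.22 + 382.58 + 104969.45 = 264393.45
ΣP(2007)Q(2007) = 2697.70×10 + 13488.41×11 + 387.36×1 + 20133.27×5 = 26977 + 148372.51 + 387.36 + 100666.35 = 276403.22
link = 264393.45/276403.22 = 0.956550
Link 2008→2009:
ΣP(2009)Q(2008) = 2466.45×11 + 14721.38×10 + 376.12×1 + 25001.93×4 = 27130.95 + 147213.8 + 376.12 + 100007.72 = 274728.59
ΣP(2008)Q(2008) = 2657.92×11 + 12042.02×10 + 382.58×1 + 20993.89×4 = 29237.12 + 120420.2 + 382.58 + 83975.56 = 234015.46
link = 274728.59/234015.46 = 1.173976
Chained index = 100 × 1.040398 × 0.956550 × 1.173976 = 116.8332

116.83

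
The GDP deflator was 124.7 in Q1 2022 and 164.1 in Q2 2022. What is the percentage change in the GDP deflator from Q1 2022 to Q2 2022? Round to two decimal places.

Change = (164.1 − 124.7) / 124.7 × 100
       = 39.4 / 124.7 × 100 = 31.5958%

31.60%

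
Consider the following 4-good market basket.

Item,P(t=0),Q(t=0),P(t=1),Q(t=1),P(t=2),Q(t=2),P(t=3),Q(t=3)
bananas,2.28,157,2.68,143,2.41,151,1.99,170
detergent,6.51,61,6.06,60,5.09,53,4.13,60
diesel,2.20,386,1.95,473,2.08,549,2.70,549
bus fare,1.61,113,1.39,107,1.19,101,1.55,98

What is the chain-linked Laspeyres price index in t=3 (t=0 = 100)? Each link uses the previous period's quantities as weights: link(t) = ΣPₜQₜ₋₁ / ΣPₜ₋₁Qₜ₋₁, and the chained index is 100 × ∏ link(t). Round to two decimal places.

Link t=0→t=1:
ΣP(t=1)Q(t=0) = 2.68×157 + 6.06×61 + 1.95×386 + 1.39×113 = 420.76 + 369.66 + 752.7 + 157.07 = 1700.19
ΣP(t=0)Q(t=0) = 2.28×157 + 6.51×61 + 2.20×386 + 1.61×113 = 357.96 + 397.11 + 849.2 + 181.93 = 1786.2
link = 1700.19/1786.2 = 0.951847
Link t=1→t=2:
ΣP(t=2)Q(t=1) = 2.41×143 + 5.09×60 + 2.08×473 + 1.19×107 = 344.63 + 305.4 + 983.84 + 127.33 = 1761.2
ΣP(t=1)Q(t=1) = 2.68×143 + 6.06×60 + 1.95×473 + 1.39×107 = 383.24 + 363.6 + 922.35 + 148.73 = 1817.92
link = 1761.2/1817.92 = 0.968800
Link t=2→t=3:
ΣP(t=3)Q(t=2) = 1.99×151 + 4.13×53 + 2.70×549 + 1.55×101 = 300.49 + 218.89 + 1482.3 + 156.55 = 2158.23
ΣP(t=2)Q(t=2) = 2.41×151 + 5.09×53 + 2.08×549 + 1.19×101 = 363.91 + 269.77 + 1141.92 + 120.19 = 1895.79
link = 2158.23/1895.79 = 1.138433
Chained index = 100 × 0.951847 × 0.968800 × 1.138433 = 104.9805

104.98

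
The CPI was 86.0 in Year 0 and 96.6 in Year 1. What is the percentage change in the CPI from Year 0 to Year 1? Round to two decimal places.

Change = (96.6 − 86.0) / 86.0 × 100
       = 10.6 / 86.0 × 100 = 12.3256%

12.33%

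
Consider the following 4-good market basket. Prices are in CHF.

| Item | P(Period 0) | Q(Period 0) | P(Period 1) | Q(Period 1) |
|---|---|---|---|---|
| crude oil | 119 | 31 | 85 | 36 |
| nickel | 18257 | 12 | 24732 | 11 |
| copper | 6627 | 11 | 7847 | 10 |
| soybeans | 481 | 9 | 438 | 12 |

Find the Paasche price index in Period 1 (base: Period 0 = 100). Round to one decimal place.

129.5

Paasche price index uses current-period quantities as weights.
ΣP(Period 1)·Q(Period 1) = 85×36 + 24732×11 + 7847×10 + 438×12 = 3060 + 272052 + 78470 + 5256 = 358838
ΣP(Period 0)·Q(Period 1) = 119×36 + 18257×11 + 6627×10 + 481×12 = 4284 + 200827 + 66270 + 5772 = 277153
Index = 358838 / 277153 × 100 = 129.4729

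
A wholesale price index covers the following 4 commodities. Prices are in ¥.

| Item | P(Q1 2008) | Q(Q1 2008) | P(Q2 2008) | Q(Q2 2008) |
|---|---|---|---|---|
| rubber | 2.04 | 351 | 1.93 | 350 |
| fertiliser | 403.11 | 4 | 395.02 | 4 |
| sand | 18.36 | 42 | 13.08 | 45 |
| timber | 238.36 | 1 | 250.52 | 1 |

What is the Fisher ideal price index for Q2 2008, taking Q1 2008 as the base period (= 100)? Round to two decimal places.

91.43

Laspeyres component (base-period weights):
ΣP(Q2 2008)Q(Q1 2008) = 1.93×351 + 395.02×4 + 13.08×42 + 250.52×1 = 677.43 + 1580.08 + 549.36 + 250.52 = 3057.39
ΣP(Q1 2008)Q(Q1 2008) = 2.04×351 + 403.11×4 + 18.36×42 + 238.36×1 = 716.04 + 1612.44 + 771.12 + 238.36 = 3337.96
L = 3057.39 / 3337.96 × 100 = 91.5946
Paasche component (current-period weights):
ΣP(Q2 2008)Q(Q2 2008) = 1.93×350 + 395.02×4 + 13.08×45 + 250.52×1 = 675.5 + 1580.08 + 588.6 + 250.52 = 3094.7
ΣP(Q1 2008)Q(Q2 2008) = 2.04×350 + 403.11×4 + 18.36×45 + 238.36×1 = 714 + 1612.44 + 826.2 + 238.36 = 3391
P = 3094.7 / 3391 × 100 = 91.2622
Fisher = √(L × P) = √(91.5946 × 91.2622) = 91.4282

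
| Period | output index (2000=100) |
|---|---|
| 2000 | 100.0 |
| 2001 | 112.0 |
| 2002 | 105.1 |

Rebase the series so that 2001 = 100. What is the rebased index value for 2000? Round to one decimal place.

89.3

Rebased(2000) = 100.0 / 112.0 × 100 = 89.2857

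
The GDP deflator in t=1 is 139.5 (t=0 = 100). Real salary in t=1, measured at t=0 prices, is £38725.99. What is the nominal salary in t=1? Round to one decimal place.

Nominal = Real × (Index/100) = 38725.99 × (139.5/100)
        = 38725.99 × 1.395 = 54022.7560

54022.8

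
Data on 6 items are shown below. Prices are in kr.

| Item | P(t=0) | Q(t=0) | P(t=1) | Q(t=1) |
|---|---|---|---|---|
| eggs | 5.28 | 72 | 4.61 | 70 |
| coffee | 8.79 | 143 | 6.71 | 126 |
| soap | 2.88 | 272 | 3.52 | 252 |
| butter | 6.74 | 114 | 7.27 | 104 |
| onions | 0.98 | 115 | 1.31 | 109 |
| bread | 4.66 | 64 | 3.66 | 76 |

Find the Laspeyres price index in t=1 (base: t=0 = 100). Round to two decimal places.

96.19

Laspeyres price index uses base-period quantities as weights.
ΣP(t=1)·Q(t=0) = 4.61×72 + 6.71×143 + 3.52×272 + 7.27×114 + 1.31×115 + 3.66×64 = 331.92 + 959.53 + 957.44 + 828.78 + 150.65 + 234.24 = 3462.56
ΣP(t=0)·Q(t=0) = 5.28×72 + 8.79×143 + 2.88×272 + 6.74×114 + 0.98×115 + 4.66×64 = 380.16 + 1256.97 + 783.36 + 768.36 + 112.7 + 298.24 = 3599.79
Index = 3462.56 / 3599.79 × 100 = 96.1878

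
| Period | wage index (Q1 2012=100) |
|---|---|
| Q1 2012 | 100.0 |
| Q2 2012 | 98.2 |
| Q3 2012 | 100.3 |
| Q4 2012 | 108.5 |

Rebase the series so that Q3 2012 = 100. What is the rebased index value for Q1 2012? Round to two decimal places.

99.70

Rebased(Q1 2012) = 100.0 / 100.3 × 100 = 99.7009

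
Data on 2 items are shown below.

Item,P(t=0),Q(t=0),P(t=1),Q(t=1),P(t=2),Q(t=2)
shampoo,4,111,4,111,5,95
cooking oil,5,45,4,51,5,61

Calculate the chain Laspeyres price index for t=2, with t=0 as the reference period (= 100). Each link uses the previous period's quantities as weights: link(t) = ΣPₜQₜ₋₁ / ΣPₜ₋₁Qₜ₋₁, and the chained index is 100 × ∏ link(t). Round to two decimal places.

Link t=0→t=1:
ΣP(t=1)Q(t=0) = 4×111 + 4×45 = 444 + 180 = 624
ΣP(t=0)Q(t=0) = 4×111 + 5×45 = 444 + 225 = 669
link = 624/669 = 0.932735
Link t=1→t=2:
ΣP(t=2)Q(t=1) = 5×111 + 5×51 = 555 + 255 = 810
ΣP(t=1)Q(t=1) = 4×111 + 4×51 = 444 + 204 = 648
link = 810/648 = 1.250000
Chained index = 100 × 0.932735 × 1.250000 = 116.5919

116.59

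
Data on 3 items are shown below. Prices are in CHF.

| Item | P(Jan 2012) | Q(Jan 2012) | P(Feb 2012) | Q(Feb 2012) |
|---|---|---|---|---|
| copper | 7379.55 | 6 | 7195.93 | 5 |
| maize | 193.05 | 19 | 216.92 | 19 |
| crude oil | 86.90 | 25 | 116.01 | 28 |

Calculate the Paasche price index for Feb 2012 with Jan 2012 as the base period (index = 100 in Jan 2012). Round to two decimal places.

Paasche price index uses current-period quantities as weights.
ΣP(Feb 2012)·Q(Feb 2012) = 7195.93×5 + 216.92×19 + 116.01×28 = 35979.65 + 4121.48 + 3248.28 = 43349.41
ΣP(Jan 2012)·Q(Feb 2012) = 7379.55×5 + 193.05×19 + 86.90×28 = 36897.75 + 3667.95 + 2433.2 = 42998.9
Index = 43349.41 / 42998.9 × 100 = 100.8152

100.82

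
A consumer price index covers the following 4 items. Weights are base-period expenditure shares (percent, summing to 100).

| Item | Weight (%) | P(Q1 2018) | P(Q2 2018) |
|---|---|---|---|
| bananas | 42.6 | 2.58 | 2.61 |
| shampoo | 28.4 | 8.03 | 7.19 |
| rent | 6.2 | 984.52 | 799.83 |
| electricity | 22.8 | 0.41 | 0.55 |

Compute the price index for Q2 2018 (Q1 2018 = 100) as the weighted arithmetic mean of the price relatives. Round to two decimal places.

104.15

bananas: 42.6 × (2.61/2.58) = 42.6 × 1.011628 = 43.0953
shampoo: 28.4 × (7.19/8.03) = 28.4 × 0.895392 = 25.4291
rent: 6.2 × (799.83/984.52) = 6.2 × 0.812406 = 5.0369
electricity: 22.8 × (0.55/0.41) = 22.8 × 1.341463 = 30.5854
Index = Σ wᵢ·(p₁ᵢ/p₀ᵢ) = 43.0953 + 25.4291 + 5.0369 + 30.5854 = 104.1468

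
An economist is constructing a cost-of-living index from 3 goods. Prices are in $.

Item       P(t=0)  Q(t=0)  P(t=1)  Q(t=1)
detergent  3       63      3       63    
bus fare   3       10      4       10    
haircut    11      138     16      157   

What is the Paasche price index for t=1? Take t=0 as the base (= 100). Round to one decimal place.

140.9

Paasche price index uses current-period quantities as weights.
ΣP(t=1)·Q(t=1) = 3×63 + 4×10 + 16×157 = 189 + 40 + 2512 = 2741
ΣP(t=0)·Q(t=1) = 3×63 + 3×10 + 11×157 = 189 + 30 + 1727 = 1946
Index = 2741 / 1946 × 100 = 140.8530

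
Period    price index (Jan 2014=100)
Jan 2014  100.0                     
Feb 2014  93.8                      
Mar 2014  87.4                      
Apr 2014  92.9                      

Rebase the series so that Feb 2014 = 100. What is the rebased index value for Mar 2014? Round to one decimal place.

Rebased(Mar 2014) = 87.4 / 93.8 × 100 = 93.1770

93.2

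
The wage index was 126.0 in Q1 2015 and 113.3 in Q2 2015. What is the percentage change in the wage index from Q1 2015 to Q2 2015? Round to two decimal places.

-10.08%

Change = (113.3 − 126.0) / 126.0 × 100
       = -12.7 / 126.0 × 100 = -10.0794%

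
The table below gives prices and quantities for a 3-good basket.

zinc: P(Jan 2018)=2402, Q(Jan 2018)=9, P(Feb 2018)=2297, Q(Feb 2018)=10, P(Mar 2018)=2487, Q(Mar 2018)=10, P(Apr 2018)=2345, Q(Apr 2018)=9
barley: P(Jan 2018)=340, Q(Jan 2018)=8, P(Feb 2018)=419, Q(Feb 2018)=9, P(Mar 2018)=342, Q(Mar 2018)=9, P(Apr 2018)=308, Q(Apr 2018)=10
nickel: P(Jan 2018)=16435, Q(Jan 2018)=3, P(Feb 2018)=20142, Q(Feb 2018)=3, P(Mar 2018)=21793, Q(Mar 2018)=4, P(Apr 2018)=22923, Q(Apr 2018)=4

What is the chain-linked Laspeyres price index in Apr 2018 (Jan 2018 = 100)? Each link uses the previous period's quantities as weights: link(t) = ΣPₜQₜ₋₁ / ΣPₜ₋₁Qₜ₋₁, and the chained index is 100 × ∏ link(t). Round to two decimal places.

Link Jan 2018→Feb 2018:
ΣP(Feb 2018)Q(Jan 2018) = 2297×9 + 419×8 + 20142×3 = 20673 + 3352 + 60426 = 84451
ΣP(Jan 2018)Q(Jan 2018) = 2402×9 + 340×8 + 16435×3 = 21618 + 2720 + 49305 = 73643
link = 84451/73643 = 1.146762
Link Feb 2018→Mar 2018:
ΣP(Mar 2018)Q(Feb 2018) = 2487×10 + 342×9 + 21793×3 = 24870 + 3078 + 65379 = 93327
ΣP(Feb 2018)Q(Feb 2018) = 2297×10 + 419×9 + 20142×3 = 22970 + 3771 + 60426 = 87167
link = 93327/87167 = 1.070669
Link Mar 2018→Apr 2018:
ΣP(Apr 2018)Q(Mar 2018) = 2345×10 + 308×9 + 22923×4 = 23450 + 2772 + 91692 = 117914
ΣP(Mar 2018)Q(Mar 2018) = 2487×10 + 342×9 + 21793×4 = 24870 + 3078 + 87172 = 115120
link = 117914/115120 = 1.024270
Chained index = 100 × 1.146762 × 1.070669 × 1.024270 = 125.7602

125.76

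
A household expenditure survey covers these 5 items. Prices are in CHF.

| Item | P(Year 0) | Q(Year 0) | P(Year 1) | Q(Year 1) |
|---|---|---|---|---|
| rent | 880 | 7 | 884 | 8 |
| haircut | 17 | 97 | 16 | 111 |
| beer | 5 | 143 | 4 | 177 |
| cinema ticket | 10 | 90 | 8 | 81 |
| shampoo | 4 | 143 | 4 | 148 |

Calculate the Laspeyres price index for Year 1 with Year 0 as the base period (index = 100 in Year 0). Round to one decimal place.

96.1

Laspeyres price index uses base-period quantities as weights.
ΣP(Year 1)·Q(Year 0) = 884×7 + 16×97 + 4×143 + 8×90 + 4×143 = 6188 + 1552 + 572 + 720 + 572 = 9604
ΣP(Year 0)·Q(Year 0) = 880×7 + 17×97 + 5×143 + 10×90 + 4×143 = 6160 + 1649 + 715 + 900 + 572 = 9996
Index = 9604 / 9996 × 100 = 96.0784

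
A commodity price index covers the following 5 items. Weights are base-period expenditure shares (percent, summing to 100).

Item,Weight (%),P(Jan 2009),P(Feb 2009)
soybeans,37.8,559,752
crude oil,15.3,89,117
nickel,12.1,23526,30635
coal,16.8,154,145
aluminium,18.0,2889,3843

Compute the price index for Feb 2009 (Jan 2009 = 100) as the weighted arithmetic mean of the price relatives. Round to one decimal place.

soybeans: 37.8 × (752/559) = 37.8 × 1.345259 = 50.8508
crude oil: 15.3 × (117/89) = 15.3 × 1.314607 = 20.1135
nickel: 12.1 × (30635/23526) = 12.1 × 1.302176 = 15.7563
coal: 16.8 × (145/154) = 16.8 × 0.941558 = 15.8182
aluminium: 18.0 × (3843/2889) = 18.0 × 1.330218 = 23.9439
Index = Σ wᵢ·(p₁ᵢ/p₀ᵢ) = 50.8508 + 20.1135 + 15.7563 + 15.8182 + 23.9439 = 126.4827

126.5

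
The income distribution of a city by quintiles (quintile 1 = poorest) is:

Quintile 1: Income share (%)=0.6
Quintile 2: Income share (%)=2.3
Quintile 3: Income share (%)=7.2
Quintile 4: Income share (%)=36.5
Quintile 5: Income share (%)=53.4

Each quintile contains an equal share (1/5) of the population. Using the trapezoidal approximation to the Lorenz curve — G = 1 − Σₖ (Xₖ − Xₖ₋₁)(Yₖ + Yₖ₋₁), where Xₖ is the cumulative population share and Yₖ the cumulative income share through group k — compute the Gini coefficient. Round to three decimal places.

Cumulative income shares Yₖ: 0.0060, 0.0290, 0.1010, 0.4660, 1.0000
Σ (Xₖ−Xₖ₋₁)(Yₖ+Yₖ₋₁) = (1/5)(0.0060+0.0000) + (1/5)(0.0290+0.0060) + (1/5)(0.1010+0.0290) + (1/5)(0.4660+0.1010) + (1/5)(1.0000+0.4660)
  = 0.0012 + 0.0070 + 0.0260 + 0.1134 + 0.2932 = 0.4408
G = 1 − 0.4408 = 0.5592

0.559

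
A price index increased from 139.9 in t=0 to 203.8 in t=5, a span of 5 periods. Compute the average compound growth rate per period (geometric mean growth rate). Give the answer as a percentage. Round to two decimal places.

7.81%

Growth factor = (203.8/139.9)^(1/5) = (1.456755)^(1/5) = 1.078145
Growth rate = 1.078145 − 1 = 0.078145 = 7.8145%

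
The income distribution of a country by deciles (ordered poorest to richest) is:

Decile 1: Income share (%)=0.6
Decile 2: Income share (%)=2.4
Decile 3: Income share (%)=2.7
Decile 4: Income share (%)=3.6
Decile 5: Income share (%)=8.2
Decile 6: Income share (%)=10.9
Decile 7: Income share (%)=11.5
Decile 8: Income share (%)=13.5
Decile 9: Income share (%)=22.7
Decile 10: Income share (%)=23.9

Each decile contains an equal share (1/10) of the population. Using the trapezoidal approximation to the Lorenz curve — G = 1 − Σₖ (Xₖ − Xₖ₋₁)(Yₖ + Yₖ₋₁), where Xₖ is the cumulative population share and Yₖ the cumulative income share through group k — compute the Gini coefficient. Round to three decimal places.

Cumulative income shares Yₖ: 0.0060, 0.0300, 0.0570, 0.0930, 0.1750, 0.2840, 0.3990, 0.5340, 0.7610, 1.0000
Σ (Xₖ−Xₖ₋₁)(Yₖ+Yₖ₋₁) = (1/10)(0.0060+0.0000) + (1/10)(0.0300+0.0060) + (1/10)(0.0570+0.0300) + (1/10)(0.0930+0.0570) + (1/10)(0.1750+0.0930) + (1/10)(0.2840+0.1750) + (1/10)(0.3990+0.2840) + (1/10)(0.5340+0.3990) + (1/10)(0.7610+0.5340) + (1/10)(1.0000+0.7610)
  = 0.0006 + 0.0036 + 0.0087 + 0.0150 + 0.0268 + 0.0459 + 0.0683 + 0.0933 + 0.1295 + 0.1761 = 0.5678
G = 1 − 0.5678 = 0.4322

0.432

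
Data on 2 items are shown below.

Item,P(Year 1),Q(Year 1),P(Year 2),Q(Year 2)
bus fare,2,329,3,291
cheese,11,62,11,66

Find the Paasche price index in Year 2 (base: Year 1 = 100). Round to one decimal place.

Paasche price index uses current-period quantities as weights.
ΣP(Year 2)·Q(Year 2) = 3×291 + 11×66 = 873 + 726 = 1599
ΣP(Year 1)·Q(Year 2) = 2×291 + 11×66 = 582 + 726 = 1308
Index = 1599 / 1308 × 100 = 122.2477

122.2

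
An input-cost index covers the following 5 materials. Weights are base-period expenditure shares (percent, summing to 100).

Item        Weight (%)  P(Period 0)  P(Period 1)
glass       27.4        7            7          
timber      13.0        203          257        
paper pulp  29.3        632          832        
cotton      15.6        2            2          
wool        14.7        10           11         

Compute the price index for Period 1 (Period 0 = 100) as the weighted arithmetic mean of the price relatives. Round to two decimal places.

114.20

glass: 27.4 × (7/7) = 27.4 × 1.000000 = 27.4000
timber: 13.0 × (257/203) = 13.0 × 1.266010 = 16.4581
paper pulp: 29.3 × (832/632) = 29.3 × 1.316456 = 38.5722
cotton: 15.6 × (2/2) = 15.6 × 1.000000 = 15.6000
wool: 14.7 × (11/10) = 14.7 × 1.100000 = 16.1700
Index = Σ wᵢ·(p₁ᵢ/p₀ᵢ) = 27.4000 + 16.4581 + 38.5722 + 15.6000 + 16.1700 = 114.2003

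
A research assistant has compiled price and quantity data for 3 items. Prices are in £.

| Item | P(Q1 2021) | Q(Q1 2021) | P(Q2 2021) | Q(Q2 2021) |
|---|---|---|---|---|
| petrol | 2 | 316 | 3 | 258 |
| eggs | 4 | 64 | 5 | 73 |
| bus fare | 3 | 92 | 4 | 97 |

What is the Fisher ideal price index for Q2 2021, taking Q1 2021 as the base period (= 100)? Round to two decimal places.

Laspeyres component (base-period weights):
ΣP(Q2 2021)Q(Q1 2021) = 3×316 + 5×64 + 4×92 = 948 + 320 + 368 = 1636
ΣP(Q1 2021)Q(Q1 2021) = 2×316 + 4×64 + 3×92 = 632 + 256 + 276 = 1164
L = 1636 / 1164 × 100 = 140.5498
Paasche component (current-period weights):
ΣP(Q2 2021)Q(Q2 2021) = 3×258 + 5×73 + 4×97 = 774 + 365 + 388 = 1527
ΣP(Q1 2021)Q(Q2 2021) = 2×258 + 4×73 + 3×97 = 516 + 292 + 291 = 1099
P = 1527 / 1099 × 100 = 138.9445
Fisher = √(L × P) = √(140.5498 × 138.9445) = 139.7449

139.74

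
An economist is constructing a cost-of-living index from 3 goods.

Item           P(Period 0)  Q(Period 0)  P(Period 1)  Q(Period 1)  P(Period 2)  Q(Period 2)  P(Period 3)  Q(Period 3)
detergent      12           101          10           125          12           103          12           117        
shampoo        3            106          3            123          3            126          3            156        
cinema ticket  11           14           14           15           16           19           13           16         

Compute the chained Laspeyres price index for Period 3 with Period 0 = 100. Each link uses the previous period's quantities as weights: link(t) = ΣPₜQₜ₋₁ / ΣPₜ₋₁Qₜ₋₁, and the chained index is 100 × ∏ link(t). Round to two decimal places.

101.25

Link Period 0→Period 1:
ΣP(Period 1)Q(Period 0) = 10×101 + 3×106 + 14×14 = 1010 + 318 + 196 = 1524
ΣP(Period 0)Q(Period 0) = 12×101 + 3×106 + 11×14 = 1212 + 318 + 154 = 1684
link = 1524/1684 = 0.904988
Link Period 1→Period 2:
ΣP(Period 2)Q(Period 1) = 12×125 + 3×123 + 16×15 = 1500 + 369 + 240 = 2109
ΣP(Period 1)Q(Period 1) = 10×125 + 3×123 + 14×15 = 1250 + 369 + 210 = 1829
link = 2109/1829 = 1.153089
Link Period 2→Period 3:
ΣP(Period 3)Q(Period 2) = 12×103 + 3×126 + 13×19 = 1236 + 378 + 247 = 1861
ΣP(Period 2)Q(Period 2) = 12×103 + 3×126 + 16×19 = 1236 + 378 + 304 = 1918
link = 1861/1918 = 0.970282
Chained index = 100 × 0.904988 × 1.153089 × 0.970282 = 101.2520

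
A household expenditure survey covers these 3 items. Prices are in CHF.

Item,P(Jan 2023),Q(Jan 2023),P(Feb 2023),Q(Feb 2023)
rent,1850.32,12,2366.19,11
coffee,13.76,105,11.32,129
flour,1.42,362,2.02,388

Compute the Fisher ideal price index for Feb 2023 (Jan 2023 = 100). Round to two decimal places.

125.06

Laspeyres component (base-period weights):
ΣP(Feb 2023)Q(Jan 2023) = 2366.19×12 + 11.32×105 + 2.02×362 = 28394.28 + 1188.6 + 731.24 = 30314.12
ΣP(Jan 2023)Q(Jan 2023) = 1850.32×12 + 13.76×105 + 1.42×362 = 22203.84 + 1444.8 + 514.04 = 24162.68
L = 30314.12 / 24162.68 × 100 = 125.4584
Paasche component (current-period weights):
ΣP(Feb 2023)Q(Feb 2023) = 2366.19×11 + 11.32×129 + 2.02×388 = 26028.09 + 1460.28 + 783.76 = 28272.13
ΣP(Jan 2023)Q(Feb 2023) = 1850.32×11 + 13.76×129 + 1.42×388 = 20353.52 + 1775.04 + 550.96 = 22679.52
P = 28272.13 / 22679.52 × 100 = 124.6593
Fisher = √(L × P) = √(125.4584 × 124.6593) = 125.0582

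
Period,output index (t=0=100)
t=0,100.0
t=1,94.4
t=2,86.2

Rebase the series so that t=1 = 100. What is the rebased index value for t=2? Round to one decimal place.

Rebased(t=2) = 86.2 / 94.4 × 100 = 91.3136

91.3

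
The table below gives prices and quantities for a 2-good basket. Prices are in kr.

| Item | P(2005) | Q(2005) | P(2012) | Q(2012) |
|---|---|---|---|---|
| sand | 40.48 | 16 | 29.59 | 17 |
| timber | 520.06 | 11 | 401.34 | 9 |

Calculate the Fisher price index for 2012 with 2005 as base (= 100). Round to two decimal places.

Laspeyres component (base-period weights):
ΣP(2012)Q(2005) = 29.59×16 + 401.34×11 = 473.44 + 4414.74 = 4888.18
ΣP(2005)Q(2005) = 40.48×16 + 520.06×11 = 647.68 + 5720.66 = 6368.34
L = 4888.18 / 6368.34 × 100 = 76.7575
Paasche component (current-period weights):
ΣP(2012)Q(2012) = 29.59×17 + 401.34×9 = 503.03 + 3612.06 = 4115.09
ΣP(2005)Q(2012) = 40.48×17 + 520.06×9 = 688.16 + 4680.54 = 5368.7
P = 4115.09 / 5368.7 × 100 = 76.6497
Fisher = √(L × P) = √(76.7575 × 76.6497) = 76.7036

76.70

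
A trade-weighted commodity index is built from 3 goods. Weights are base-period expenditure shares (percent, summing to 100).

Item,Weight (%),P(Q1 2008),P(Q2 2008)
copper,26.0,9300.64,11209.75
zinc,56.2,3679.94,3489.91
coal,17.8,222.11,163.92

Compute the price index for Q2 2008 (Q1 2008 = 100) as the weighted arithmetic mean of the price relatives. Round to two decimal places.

copper: 26.0 × (11209.75/9300.64) = 26.0 × 1.205267 = 31.3369
zinc: 56.2 × (3489.91/3679.94) = 56.2 × 0.948361 = 53.2979
coal: 17.8 × (163.92/222.11) = 17.8 × 0.738013 = 13.1366
Index = Σ wᵢ·(p₁ᵢ/p₀ᵢ) = 31.3369 + 53.2979 + 13.1366 = 97.7714

97.77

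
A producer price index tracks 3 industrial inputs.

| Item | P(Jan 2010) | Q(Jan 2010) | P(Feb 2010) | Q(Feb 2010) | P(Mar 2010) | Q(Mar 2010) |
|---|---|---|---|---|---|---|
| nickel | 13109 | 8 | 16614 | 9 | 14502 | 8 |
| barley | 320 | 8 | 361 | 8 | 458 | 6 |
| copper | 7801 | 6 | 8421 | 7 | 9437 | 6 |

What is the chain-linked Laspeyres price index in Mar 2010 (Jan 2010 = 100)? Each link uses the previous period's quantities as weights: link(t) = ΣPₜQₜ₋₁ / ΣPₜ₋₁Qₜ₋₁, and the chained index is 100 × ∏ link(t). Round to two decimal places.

Link Jan 2010→Feb 2010:
ΣP(Feb 2010)Q(Jan 2010) = 16614×8 + 361×8 + 8421×6 = 132912 + 2888 + 50526 = 186326
ΣP(Jan 2010)Q(Jan 2010) = 13109×8 + 320×8 + 7801×6 = 104872 + 2560 + 46806 = 154238
link = 186326/154238 = 1.208042
Link Feb 2010→Mar 2010:
ΣP(Mar 2010)Q(Feb 2010) = 14502×9 + 458×8 + 9437×7 = 130518 + 3664 + 66059 = 200241
ΣP(Feb 2010)Q(Feb 2010) = 16614×9 + 361×8 + 8421×7 = 149526 + 2888 + 58947 = 211361
link = 200241/211361 = 0.947389
Chained index = 100 × 1.208042 × 0.947389 = 114.4485

114.45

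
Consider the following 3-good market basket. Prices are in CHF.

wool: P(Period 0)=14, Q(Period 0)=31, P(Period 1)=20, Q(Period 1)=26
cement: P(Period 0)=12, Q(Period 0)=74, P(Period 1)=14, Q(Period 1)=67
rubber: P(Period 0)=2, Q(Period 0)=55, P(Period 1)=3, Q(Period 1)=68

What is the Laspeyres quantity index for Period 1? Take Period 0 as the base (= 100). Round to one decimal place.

Laspeyres quantity index uses base-period prices as weights.
ΣP(Period 0)·Q(Period 1) = 14×26 + 12×67 + 2×68 = 364 + 804 + 136 = 1304
ΣP(Period 0)·Q(Period 0) = 14×31 + 12×74 + 2×55 = 434 + 888 + 110 = 1432
Index = 1304 / 1432 × 100 = 91.0615

91.1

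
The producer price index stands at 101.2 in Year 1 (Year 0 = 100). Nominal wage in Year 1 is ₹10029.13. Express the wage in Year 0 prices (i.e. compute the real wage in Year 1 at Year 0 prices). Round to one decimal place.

9910.2

Real = Nominal ÷ (Index/100) = 10029.13 ÷ (101.2/100)
     = 10029.13 ÷ 1.012 = 9910.2075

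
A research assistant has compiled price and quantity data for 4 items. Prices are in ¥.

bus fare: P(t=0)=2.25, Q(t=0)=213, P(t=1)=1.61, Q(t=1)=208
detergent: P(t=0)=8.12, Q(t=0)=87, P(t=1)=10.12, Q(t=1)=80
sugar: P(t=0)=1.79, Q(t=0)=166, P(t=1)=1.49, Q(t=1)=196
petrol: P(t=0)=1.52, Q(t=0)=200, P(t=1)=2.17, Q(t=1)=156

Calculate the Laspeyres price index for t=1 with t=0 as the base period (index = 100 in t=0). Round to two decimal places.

106.60

Laspeyres price index uses base-period quantities as weights.
ΣP(t=1)·Q(t=0) = 1.61×213 + 10.12×87 + 1.49×166 + 2.17×200 = 342.93 + 880.44 + 247.34 + 434 = 1904.71
ΣP(t=0)·Q(t=0) = 2.25×213 + 8.12×87 + 1.79×166 + 1.52×200 = 479.25 + 706.44 + 297.14 + 304 = 1786.83
Index = 1904.71 / 1786.83 × 100 = 106.5972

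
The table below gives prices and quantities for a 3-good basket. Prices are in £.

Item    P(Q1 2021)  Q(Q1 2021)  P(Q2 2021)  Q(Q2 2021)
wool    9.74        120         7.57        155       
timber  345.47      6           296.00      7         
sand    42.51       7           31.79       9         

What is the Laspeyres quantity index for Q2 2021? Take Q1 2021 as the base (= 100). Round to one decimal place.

Laspeyres quantity index uses base-period prices as weights.
ΣP(Q1 2021)·Q(Q2 2021) = 9.74×155 + 345.47×7 + 42.51×9 = 1509.7 + 2418.29 + 382.59 = 4310.58
ΣP(Q1 2021)·Q(Q1 2021) = 9.74×120 + 345.47×6 + 42.51×7 = 1168.8 + 2072.82 + 297.57 = 3539.19
Index = 4310.58 / 3539.19 × 100 = 121.7957

121.8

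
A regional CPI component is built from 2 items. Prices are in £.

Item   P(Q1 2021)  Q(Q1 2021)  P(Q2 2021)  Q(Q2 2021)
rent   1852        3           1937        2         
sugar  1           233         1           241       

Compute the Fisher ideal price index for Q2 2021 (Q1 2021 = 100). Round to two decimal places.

104.36

Laspeyres component (base-period weights):
ΣP(Q2 2021)Q(Q1 2021) = 1937×3 + 1×233 = 5811 + 233 = 6044
ΣP(Q1 2021)Q(Q1 2021) = 1852×3 + 1×233 = 5556 + 233 = 5789
L = 6044 / 5789 × 100 = 104.4049
Paasche component (current-period weights):
ΣP(Q2 2021)Q(Q2 2021) = 1937×2 + 1×241 = 3874 + 241 = 4115
ΣP(Q1 2021)Q(Q2 2021) = 1852×2 + 1×241 = 3704 + 241 = 3945
P = 4115 / 3945 × 100 = 104.3093
Fisher = √(L × P) = √(104.4049 × 104.3093) = 104.3571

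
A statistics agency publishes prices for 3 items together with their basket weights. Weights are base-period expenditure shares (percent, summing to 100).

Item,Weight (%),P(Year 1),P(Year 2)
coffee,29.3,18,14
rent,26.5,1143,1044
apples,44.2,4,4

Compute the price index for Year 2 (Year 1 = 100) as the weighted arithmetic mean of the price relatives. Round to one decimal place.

coffee: 29.3 × (14/18) = 29.3 × 0.777778 = 22.7889
rent: 26.5 × (1044/1143) = 26.5 × 0.913386 = 24.2047
apples: 44.2 × (4/4) = 44.2 × 1.000000 = 44.2000
Index = Σ wᵢ·(p₁ᵢ/p₀ᵢ) = 22.7889 + 24.2047 + 44.2000 = 91.1936

91.2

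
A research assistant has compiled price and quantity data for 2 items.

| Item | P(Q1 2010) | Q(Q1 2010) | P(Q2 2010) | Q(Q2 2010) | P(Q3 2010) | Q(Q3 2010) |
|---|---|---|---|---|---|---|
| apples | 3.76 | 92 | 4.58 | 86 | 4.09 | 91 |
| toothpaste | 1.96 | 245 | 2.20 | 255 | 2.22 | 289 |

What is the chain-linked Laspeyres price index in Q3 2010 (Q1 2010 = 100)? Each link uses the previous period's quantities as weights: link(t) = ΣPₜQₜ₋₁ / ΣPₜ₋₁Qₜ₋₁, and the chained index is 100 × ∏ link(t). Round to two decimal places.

Link Q1 2010→Q2 2010:
ΣP(Q2 2010)Q(Q1 2010) = 4.58×92 + 2.20×245 = 421.36 + 539 = 960.36
ΣP(Q1 2010)Q(Q1 2010) = 3.76×92 + 1.96×245 = 345.92 + 480.2 = 826.12
link = 960.36/826.12 = 1.162495
Link Q2 2010→Q3 2010:
ΣP(Q3 2010)Q(Q2 2010) = 4.09×86 + 2.22×255 = 351.74 + 566.1 = 917.84
ΣP(Q2 2010)Q(Q2 2010) = 4.58×86 + 2.20×255 = 393.88 + 561 = 954.88
link = 917.84/954.88 = 0.961210
Chained index = 100 × 1.162495 × 0.961210 = 111.7401

111.74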